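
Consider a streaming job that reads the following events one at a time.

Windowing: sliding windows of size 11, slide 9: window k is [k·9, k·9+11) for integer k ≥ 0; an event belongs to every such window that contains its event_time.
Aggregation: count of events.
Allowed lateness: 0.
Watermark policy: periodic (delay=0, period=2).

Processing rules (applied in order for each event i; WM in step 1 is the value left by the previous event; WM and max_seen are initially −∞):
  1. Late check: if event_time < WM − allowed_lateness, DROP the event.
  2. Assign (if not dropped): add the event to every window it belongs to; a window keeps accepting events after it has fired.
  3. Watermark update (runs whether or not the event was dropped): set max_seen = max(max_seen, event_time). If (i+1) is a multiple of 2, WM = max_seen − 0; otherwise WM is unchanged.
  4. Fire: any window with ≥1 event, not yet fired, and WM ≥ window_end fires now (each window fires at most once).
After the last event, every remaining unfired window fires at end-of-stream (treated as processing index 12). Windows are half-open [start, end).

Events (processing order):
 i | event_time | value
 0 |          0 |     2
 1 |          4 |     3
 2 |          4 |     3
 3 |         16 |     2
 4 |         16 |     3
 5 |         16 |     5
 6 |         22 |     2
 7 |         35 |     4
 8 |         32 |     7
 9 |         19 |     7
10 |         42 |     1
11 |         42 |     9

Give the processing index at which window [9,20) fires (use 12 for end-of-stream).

7

i=0 t=0 v=2: → [0,11); WM=−∞
i=1 t=4 v=3: → [0,11); WM=4
i=2 t=4 v=3: → [0,11); WM=4
i=3 t=16 v=2: → [9,20); WM=16; [0,11) fires=3
i=4 t=16 v=3: → [9,20); WM=16
i=5 t=16 v=5: → [9,20); WM=16
i=6 t=22 v=2: → [18,29); WM=16
i=7 t=35 v=4: → [27,38); WM=35; [9,20) fires=3 [18,29) fires=1
i=8 t=32 v=7: DROP (t<35-0); WM=35
i=9 t=19 v=7: DROP (t<35-0); WM=35
i=10 t=42 v=1: → [36,47); WM=35
i=11 t=42 v=9: → [36,47); WM=42; [27,38) fires=1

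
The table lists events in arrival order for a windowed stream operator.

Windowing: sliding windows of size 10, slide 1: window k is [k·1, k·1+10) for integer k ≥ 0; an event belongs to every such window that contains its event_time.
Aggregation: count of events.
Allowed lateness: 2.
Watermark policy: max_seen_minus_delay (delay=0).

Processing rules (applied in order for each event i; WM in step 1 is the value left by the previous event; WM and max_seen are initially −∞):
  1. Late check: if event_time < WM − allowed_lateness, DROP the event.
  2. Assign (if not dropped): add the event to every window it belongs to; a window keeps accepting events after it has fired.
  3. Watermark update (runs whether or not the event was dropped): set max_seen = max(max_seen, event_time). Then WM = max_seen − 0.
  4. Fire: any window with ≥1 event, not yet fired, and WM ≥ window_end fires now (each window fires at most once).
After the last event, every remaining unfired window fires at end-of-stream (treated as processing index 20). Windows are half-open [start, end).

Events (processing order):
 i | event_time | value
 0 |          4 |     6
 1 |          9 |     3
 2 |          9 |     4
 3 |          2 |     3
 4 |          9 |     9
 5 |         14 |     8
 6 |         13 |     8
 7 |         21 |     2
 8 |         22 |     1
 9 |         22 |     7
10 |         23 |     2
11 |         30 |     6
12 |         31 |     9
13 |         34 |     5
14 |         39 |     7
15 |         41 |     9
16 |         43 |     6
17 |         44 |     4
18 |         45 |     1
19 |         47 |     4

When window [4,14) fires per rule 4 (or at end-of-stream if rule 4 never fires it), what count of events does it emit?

4

i=0 t=4 v=6: → [4,14),[3,13),[2,12),[1,11),[0,10); WM=4
i=1 t=9 v=3: → [9,19),[8,18),[7,17),[6,16),[5,15),[4,14),[3,13),[2,12),[1,11),[0,10); WM=9
i=2 t=9 v=4: → [9,19),[8,18),[7,17),[6,16),[5,15),[4,14),[3,13),[2,12),[1,11),[0,10); WM=9
i=3 t=2 v=3: DROP (t<9-2); WM=9
i=4 t=9 v=9: → [9,19),[8,18),[7,17),[6,16),[5,15),[4,14),[3,13),[2,12),[1,11),[0,10); WM=9
i=5 t=14 v=8: → [14,24),[13,23),[12,22),[11,21),[10,20),[9,19),[8,18),[7,17),[6,16),[5,15); WM=14; [0,10) fires=4 [1,11) fires=4 [2,12) fires=4 [3,13) fires=4 [4,14) fires=4
i=6 t=13 v=8: → [13,23),[12,22),[11,21),[10,20),[9,19),[8,18),[7,17),[6,16),[5,15),[4,14); WM=14
i=7 t=21 v=2: → [21,31),[20,30),[19,29),[18,28),[17,27),[16,26),[15,25),[14,24),[13,23),[12,22); WM=21; [5,15) fires=5 [6,16) fires=5 [7,17) fires=5 [8,18) fires=5 [9,19) fires=5 [10,20) fires=2 [11,21) fires=2
i=8 t=22 v=1: → [22,32),[21,31),[20,30),[19,29),[18,28),[17,27),[16,26),[15,25),[14,24),[13,23); WM=22; [12,22) fires=3
i=9 t=22 v=7: → [22,32),[21,31),[20,30),[19,29),[18,28),[17,27),[16,26),[15,25),[14,24),[13,23); WM=22
i=10 t=23 v=2: → [23,33),[22,32),[21,31),[20,30),[19,29),[18,28),[17,27),[16,26),[15,25),[14,24); WM=23; [13,23) fires=5
i=11 t=30 v=6: → [30,40),[29,39),[28,38),[27,37),[26,36),[25,35),[24,34),[23,33),[22,32),[21,31); WM=30; [14,24) fires=5 [15,25) fires=4 [16,26) fires=4 [17,27) fires=4 [18,28) fires=4 [19,29) fires=4 [20,30) fires=4
i=12 t=31 v=9: → [31,41),[30,40),[29,39),[28,38),[27,37),[26,36),[25,35),[24,34),[23,33),[22,32); WM=31; [21,31) fires=5
i=13 t=34 v=5: → [34,44),[33,43),[32,42),[31,41),[30,40),[29,39),[28,38),[27,37),[26,36),[25,35); WM=34; [22,32) fires=5 [23,33) fires=3 [24,34) fires=2
i=14 t=39 v=7: → [39,49),[38,48),[37,47),[36,46),[35,45),[34,44),[33,43),[32,42),[31,41),[30,40); WM=39; [25,35) fires=3 [26,36) fires=3 [27,37) fires=3 [28,38) fires=3 [29,39) fires=3
i=15 t=41 v=9: → [41,51),[40,50),[39,49),[38,48),[37,47),[36,46),[35,45),[34,44),[33,43),[32,42); WM=41; [30,40) fires=4 [31,41) fires=3
i=16 t=43 v=6: → [43,53),[42,52),[41,51),[40,50),[39,49),[38,48),[37,47),[36,46),[35,45),[34,44); WM=43; [32,42) fires=3 [33,43) fires=3
i=17 t=44 v=4: → [44,54),[43,53),[42,52),[41,51),[40,50),[39,49),[38,48),[37,47),[36,46),[35,45); WM=44; [34,44) fires=4
i=18 t=45 v=1: → [45,55),[44,54),[43,53),[42,52),[41,51),[40,50),[39,49),[38,48),[37,47),[36,46); WM=45; [35,45) fires=4
i=19 t=47 v=4: → [47,57),[46,56),[45,55),[44,54),[43,53),[42,52),[41,51),[40,50),[39,49),[38,48); WM=47; [36,46) fires=5 [37,47) fires=5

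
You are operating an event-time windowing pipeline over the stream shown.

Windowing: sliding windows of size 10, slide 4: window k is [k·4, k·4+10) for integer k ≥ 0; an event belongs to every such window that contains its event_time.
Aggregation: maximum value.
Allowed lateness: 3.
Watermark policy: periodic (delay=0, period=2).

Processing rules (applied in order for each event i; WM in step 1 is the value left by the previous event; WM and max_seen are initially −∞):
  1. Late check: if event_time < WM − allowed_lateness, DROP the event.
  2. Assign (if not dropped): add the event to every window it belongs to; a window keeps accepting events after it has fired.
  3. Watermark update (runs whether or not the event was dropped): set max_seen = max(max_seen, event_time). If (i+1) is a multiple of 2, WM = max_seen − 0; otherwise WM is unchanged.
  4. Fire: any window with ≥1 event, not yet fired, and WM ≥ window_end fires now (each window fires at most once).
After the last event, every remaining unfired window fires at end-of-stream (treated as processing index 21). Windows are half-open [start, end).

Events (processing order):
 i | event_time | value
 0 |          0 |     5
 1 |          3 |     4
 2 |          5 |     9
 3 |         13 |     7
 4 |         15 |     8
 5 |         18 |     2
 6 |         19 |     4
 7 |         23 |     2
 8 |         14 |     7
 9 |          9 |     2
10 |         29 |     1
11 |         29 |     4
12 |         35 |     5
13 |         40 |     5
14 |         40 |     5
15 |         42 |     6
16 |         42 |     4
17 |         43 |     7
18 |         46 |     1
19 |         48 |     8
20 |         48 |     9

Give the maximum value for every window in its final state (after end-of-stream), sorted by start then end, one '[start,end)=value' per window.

i=0 t=0 v=5: → [0,10); WM=−∞
i=1 t=3 v=4: → [0,10); WM=3
i=2 t=5 v=9: → [4,14),[0,10); WM=3
i=3 t=13 v=7: → [12,22),[8,18),[4,14); WM=13; [0,10) fires=9
i=4 t=15 v=8: → [12,22),[8,18); WM=13
i=5 t=18 v=2: → [16,26),[12,22); WM=18; [4,14) fires=9 [8,18) fires=8
i=6 t=19 v=4: → [16,26),[12,22); WM=18
i=7 t=23 v=2: → [20,30),[16,26); WM=23; [12,22) fires=8
i=8 t=14 v=7: DROP (t<23-3); WM=23
i=9 t=9 v=2: DROP (t<23-3); WM=23
i=10 t=29 v=1: → [28,38),[24,34),[20,30); WM=23
i=11 t=29 v=4: → [28,38),[24,34),[20,30); WM=29; [16,26) fires=4
i=12 t=35 v=5: → [32,42),[28,38); WM=29
i=13 t=40 v=5: → [40,50),[36,46),[32,42); WM=40; [20,30) fires=4 [24,34) fires=4 [28,38) fires=5
i=14 t=40 v=5: → [40,50),[36,46),[32,42); WM=40
i=15 t=42 v=6: → [40,50),[36,46); WM=42; [32,42) fires=5
i=16 t=42 v=4: → [40,50),[36,46); WM=42
i=17 t=43 v=7: → [40,50),[36,46); WM=43
i=18 t=46 v=1: → [44,54),[40,50); WM=43
i=19 t=48 v=8: → [48,58),[44,54),[40,50); WM=48; [36,46) fires=7
i=20 t=48 v=9: → [48,58),[44,54),[40,50); WM=48

[0,10)=9 [4,14)=9 [8,18)=8 [12,22)=8 [16,26)=4 [20,30)=4 [24,34)=4 [28,38)=5 [32,42)=5 [36,46)=7 [40,50)=9 [44,54)=9 [48,58)=9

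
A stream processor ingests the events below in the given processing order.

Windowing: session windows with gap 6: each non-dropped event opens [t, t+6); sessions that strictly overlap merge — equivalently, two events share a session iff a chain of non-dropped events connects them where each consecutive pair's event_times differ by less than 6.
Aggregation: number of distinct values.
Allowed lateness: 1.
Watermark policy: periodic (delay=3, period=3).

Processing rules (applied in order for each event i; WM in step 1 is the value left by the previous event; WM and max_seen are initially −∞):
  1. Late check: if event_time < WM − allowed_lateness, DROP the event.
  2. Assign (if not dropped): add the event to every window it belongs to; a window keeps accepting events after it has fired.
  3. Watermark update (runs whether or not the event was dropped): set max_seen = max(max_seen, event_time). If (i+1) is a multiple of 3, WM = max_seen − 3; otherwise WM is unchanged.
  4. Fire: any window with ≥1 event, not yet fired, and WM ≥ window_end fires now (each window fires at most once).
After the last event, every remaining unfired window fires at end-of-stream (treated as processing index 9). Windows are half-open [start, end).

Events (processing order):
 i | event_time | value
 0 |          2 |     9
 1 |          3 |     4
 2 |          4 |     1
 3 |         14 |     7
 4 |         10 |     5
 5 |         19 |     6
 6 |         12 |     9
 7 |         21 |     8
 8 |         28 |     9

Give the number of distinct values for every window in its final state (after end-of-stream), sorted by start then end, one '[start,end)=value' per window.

[2,10)=3 [10,27)=4 [28,34)=1

i=0 t=2 v=9: → [2,8); WM=−∞
i=1 t=3 v=4: → [2,9); WM=−∞
i=2 t=4 v=1: → [2,10); WM=1
i=3 t=14 v=7: → [14,20); WM=1
i=4 t=10 v=5: → [10,20); WM=1
i=5 t=19 v=6: → [10,25); WM=16
i=6 t=12 v=9: DROP (t<16-1); WM=16
i=7 t=21 v=8: → [10,27); WM=16
i=8 t=28 v=9: → [28,34); WM=25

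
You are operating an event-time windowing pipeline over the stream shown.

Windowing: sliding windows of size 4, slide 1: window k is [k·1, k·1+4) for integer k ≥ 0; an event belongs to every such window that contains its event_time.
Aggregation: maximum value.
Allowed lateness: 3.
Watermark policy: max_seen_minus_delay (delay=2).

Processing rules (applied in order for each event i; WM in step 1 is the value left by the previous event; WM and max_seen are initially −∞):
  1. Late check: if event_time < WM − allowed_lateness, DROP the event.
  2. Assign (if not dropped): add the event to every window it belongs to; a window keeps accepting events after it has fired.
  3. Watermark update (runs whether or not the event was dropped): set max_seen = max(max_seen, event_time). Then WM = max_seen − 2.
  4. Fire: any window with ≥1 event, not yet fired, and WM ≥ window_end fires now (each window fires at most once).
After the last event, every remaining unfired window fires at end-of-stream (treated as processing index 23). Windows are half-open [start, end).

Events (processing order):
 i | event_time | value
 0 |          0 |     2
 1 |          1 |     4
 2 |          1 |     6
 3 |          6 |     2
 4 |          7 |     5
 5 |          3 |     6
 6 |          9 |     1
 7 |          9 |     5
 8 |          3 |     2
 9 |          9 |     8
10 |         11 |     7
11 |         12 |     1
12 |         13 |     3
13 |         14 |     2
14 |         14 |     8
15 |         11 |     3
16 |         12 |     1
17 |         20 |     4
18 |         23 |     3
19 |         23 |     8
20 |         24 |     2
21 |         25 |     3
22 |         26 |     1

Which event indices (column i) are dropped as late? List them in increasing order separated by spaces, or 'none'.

i=0 t=0 v=2: → [0,4); WM=-2
i=1 t=1 v=4: → [1,5),[0,4); WM=-1
i=2 t=1 v=6: → [1,5),[0,4); WM=-1
i=3 t=6 v=2: → [6,10),[5,9),[4,8),[3,7); WM=4; [0,4) fires=6
i=4 t=7 v=5: → [7,11),[6,10),[5,9),[4,8); WM=5; [1,5) fires=6
i=5 t=3 v=6: → [3,7),[2,6),[1,5),[0,4); WM=5
i=6 t=9 v=1: → [9,13),[8,12),[7,11),[6,10); WM=7; [2,6) fires=6 [3,7) fires=6
i=7 t=9 v=5: → [9,13),[8,12),[7,11),[6,10); WM=7
i=8 t=3 v=2: DROP (t<7-3); WM=7
i=9 t=9 v=8: → [9,13),[8,12),[7,11),[6,10); WM=7
i=10 t=11 v=7: → [11,15),[10,14),[9,13),[8,12); WM=9; [4,8) fires=5 [5,9) fires=5
i=11 t=12 v=1: → [12,16),[11,15),[10,14),[9,13); WM=10; [6,10) fires=8
i=12 t=13 v=3: → [13,17),[12,16),[11,15),[10,14); WM=11; [7,11) fires=8
i=13 t=14 v=2: → [14,18),[13,17),[12,16),[11,15); WM=12; [8,12) fires=8
i=14 t=14 v=8: → [14,18),[13,17),[12,16),[11,15); WM=12
i=15 t=11 v=3: → [11,15),[10,14),[9,13),[8,12); WM=12
i=16 t=12 v=1: → [12,16),[11,15),[10,14),[9,13); WM=12
i=17 t=20 v=4: → [20,24),[19,23),[18,22),[17,21); WM=18; [9,13) fires=8 [10,14) fires=7 [11,15) fires=8 [12,16) fires=8 [13,17) fires=8 [14,18) fires=8
i=18 t=23 v=3: → [23,27),[22,26),[21,25),[20,24); WM=21; [17,21) fires=4
i=19 t=23 v=8: → [23,27),[22,26),[21,25),[20,24); WM=21
i=20 t=24 v=2: → [24,28),[23,27),[22,26),[21,25); WM=22; [18,22) fires=4
i=21 t=25 v=3: → [25,29),[24,28),[23,27),[22,26); WM=23; [19,23) fires=4
i=22 t=26 v=1: → [26,30),[25,29),[24,28),[23,27); WM=24; [20,24) fires=8

8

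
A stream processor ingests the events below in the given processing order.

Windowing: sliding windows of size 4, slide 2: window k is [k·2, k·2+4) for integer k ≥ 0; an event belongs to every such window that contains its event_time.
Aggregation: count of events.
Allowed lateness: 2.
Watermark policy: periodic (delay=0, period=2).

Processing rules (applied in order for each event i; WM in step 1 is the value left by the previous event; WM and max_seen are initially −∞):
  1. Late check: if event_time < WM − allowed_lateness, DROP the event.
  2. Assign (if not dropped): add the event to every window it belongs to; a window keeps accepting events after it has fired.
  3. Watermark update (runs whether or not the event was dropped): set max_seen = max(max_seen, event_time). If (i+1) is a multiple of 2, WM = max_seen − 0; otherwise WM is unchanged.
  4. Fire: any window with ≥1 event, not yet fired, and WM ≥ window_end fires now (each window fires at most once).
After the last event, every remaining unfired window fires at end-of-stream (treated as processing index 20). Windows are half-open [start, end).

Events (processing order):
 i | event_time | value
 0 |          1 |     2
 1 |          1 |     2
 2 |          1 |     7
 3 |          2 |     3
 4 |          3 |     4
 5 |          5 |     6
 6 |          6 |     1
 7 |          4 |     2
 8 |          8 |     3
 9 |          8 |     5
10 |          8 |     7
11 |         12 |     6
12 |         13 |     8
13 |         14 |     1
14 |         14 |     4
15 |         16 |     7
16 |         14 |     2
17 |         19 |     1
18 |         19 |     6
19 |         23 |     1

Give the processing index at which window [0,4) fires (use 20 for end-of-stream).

i=0 t=1 v=2: → [0,4); WM=−∞
i=1 t=1 v=2: → [0,4); WM=1
i=2 t=1 v=7: → [0,4); WM=1
i=3 t=2 v=3: → [2,6),[0,4); WM=2
i=4 t=3 v=4: → [2,6),[0,4); WM=2
i=5 t=5 v=6: → [4,8),[2,6); WM=5; [0,4) fires=5
i=6 t=6 v=1: → [6,10),[4,8); WM=5
i=7 t=4 v=2: → [4,8),[2,6); WM=6; [2,6) fires=4
i=8 t=8 v=3: → [8,12),[6,10); WM=6
i=9 t=8 v=5: → [8,12),[6,10); WM=8; [4,8) fires=3
i=10 t=8 v=7: → [8,12),[6,10); WM=8
i=11 t=12 v=6: → [12,16),[10,14); WM=12; [6,10) fires=4 [8,12) fires=3
i=12 t=13 v=8: → [12,16),[10,14); WM=12
i=13 t=14 v=1: → [14,18),[12,16); WM=14; [10,14) fires=2
i=14 t=14 v=4: → [14,18),[12,16); WM=14
i=15 t=16 v=7: → [16,20),[14,18); WM=16; [12,16) fires=4
i=16 t=14 v=2: → [14,18),[12,16); WM=16
i=17 t=19 v=1: → [18,22),[16,20); WM=19; [14,18) fires=4
i=18 t=19 v=6: → [18,22),[16,20); WM=19
i=19 t=23 v=1: → [22,26),[20,24); WM=23; [16,20) fires=3 [18,22) fires=2

5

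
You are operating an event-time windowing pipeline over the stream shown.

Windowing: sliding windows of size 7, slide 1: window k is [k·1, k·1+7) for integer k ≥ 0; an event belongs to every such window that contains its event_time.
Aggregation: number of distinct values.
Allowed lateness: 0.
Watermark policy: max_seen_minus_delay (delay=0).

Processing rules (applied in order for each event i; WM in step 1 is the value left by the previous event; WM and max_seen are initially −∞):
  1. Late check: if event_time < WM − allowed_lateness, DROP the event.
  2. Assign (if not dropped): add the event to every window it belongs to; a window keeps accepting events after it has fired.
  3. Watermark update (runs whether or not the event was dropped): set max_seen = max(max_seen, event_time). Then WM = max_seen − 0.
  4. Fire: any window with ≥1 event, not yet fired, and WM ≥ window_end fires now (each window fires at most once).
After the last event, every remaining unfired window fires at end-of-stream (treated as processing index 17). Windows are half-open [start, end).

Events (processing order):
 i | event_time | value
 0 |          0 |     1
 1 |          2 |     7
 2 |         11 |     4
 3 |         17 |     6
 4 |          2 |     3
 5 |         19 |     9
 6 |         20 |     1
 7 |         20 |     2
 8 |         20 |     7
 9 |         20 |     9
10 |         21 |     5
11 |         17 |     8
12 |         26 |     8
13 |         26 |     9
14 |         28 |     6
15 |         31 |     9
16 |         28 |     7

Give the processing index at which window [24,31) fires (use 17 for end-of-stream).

i=0 t=0 v=1: → [0,7); WM=0
i=1 t=2 v=7: → [2,9),[1,8),[0,7); WM=2
i=2 t=11 v=4: → [11,18),[10,17),[9,16),[8,15),[7,14),[6,13),[5,12); WM=11; [0,7) fires=2 [1,8) fires=1 [2,9) fires=1
i=3 t=17 v=6: → [17,24),[16,23),[15,22),[14,21),[13,20),[12,19),[11,18); WM=17; [5,12) fires=1 [6,13) fires=1 [7,14) fires=1 [8,15) fires=1 [9,16) fires=1 [10,17) fires=1
i=4 t=2 v=3: DROP (t<17-0); WM=17
i=5 t=19 v=9: → [19,26),[18,25),[17,24),[16,23),[15,22),[14,21),[13,20); WM=19; [11,18) fires=2 [12,19) fires=1
i=6 t=20 v=1: → [20,27),[19,26),[18,25),[17,24),[16,23),[15,22),[14,21); WM=20; [13,20) fires=2
i=7 t=20 v=2: → [20,27),[19,26),[18,25),[17,24),[16,23),[15,22),[14,21); WM=20
i=8 t=20 v=7: → [20,27),[19,26),[18,25),[17,24),[16,23),[15,22),[14,21); WM=20
i=9 t=20 v=9: → [20,27),[19,26),[18,25),[17,24),[16,23),[15,22),[14,21); WM=20
i=10 t=21 v=5: → [21,28),[20,27),[19,26),[18,25),[17,24),[16,23),[15,22); WM=21; [14,21) fires=5
i=11 t=17 v=8: DROP (t<21-0); WM=21
i=12 t=26 v=8: → [26,33),[25,32),[24,31),[23,30),[22,29),[21,28),[20,27); WM=26; [15,22) fires=6 [16,23) fires=6 [17,24) fires=6 [18,25) fires=5 [19,26) fires=5
i=13 t=26 v=9: → [26,33),[25,32),[24,31),[23,30),[22,29),[21,28),[20,27); WM=26
i=14 t=28 v=6: → [28,35),[27,34),[26,33),[25,32),[24,31),[23,30),[22,29); WM=28; [20,27) fires=6 [21,28) fires=3
i=15 t=31 v=9: → [31,38),[30,37),[29,36),[28,35),[27,34),[26,33),[25,32); WM=31; [22,29) fires=3 [23,30) fires=3 [24,31) fires=3
i=16 t=28 v=7: DROP (t<31-0); WM=31

15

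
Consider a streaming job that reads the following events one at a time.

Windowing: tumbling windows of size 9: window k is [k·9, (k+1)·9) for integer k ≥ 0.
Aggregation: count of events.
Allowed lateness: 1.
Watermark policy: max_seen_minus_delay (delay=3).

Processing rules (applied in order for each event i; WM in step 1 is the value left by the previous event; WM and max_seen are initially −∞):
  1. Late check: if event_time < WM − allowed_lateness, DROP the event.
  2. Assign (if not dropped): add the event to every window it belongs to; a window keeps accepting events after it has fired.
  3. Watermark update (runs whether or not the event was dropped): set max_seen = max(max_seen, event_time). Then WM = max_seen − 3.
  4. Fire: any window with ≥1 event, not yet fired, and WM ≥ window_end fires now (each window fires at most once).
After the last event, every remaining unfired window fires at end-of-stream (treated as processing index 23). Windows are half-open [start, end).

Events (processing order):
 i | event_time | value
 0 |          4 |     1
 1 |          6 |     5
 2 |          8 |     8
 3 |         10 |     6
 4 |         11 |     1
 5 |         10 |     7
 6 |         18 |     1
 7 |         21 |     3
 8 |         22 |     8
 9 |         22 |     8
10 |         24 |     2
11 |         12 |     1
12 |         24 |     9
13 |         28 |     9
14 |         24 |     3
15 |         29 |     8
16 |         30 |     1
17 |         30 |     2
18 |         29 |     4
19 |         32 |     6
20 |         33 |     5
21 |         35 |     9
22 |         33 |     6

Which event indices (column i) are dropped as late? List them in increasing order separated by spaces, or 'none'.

i=0 t=4 v=1: → [0,9); WM=1
i=1 t=6 v=5: → [0,9); WM=3
i=2 t=8 v=8: → [0,9); WM=5
i=3 t=10 v=6: → [9,18); WM=7
i=4 t=11 v=1: → [9,18); WM=8
i=5 t=10 v=7: → [9,18); WM=8
i=6 t=18 v=1: → [18,27); WM=15; [0,9) fires=3
i=7 t=21 v=3: → [18,27); WM=18; [9,18) fires=3
i=8 t=22 v=8: → [18,27); WM=19
i=9 t=22 v=8: → [18,27); WM=19
i=10 t=24 v=2: → [18,27); WM=21
i=11 t=12 v=1: DROP (t<21-1); WM=21
i=12 t=24 v=9: → [18,27); WM=21
i=13 t=28 v=9: → [27,36); WM=25
i=14 t=24 v=3: → [18,27); WM=25
i=15 t=29 v=8: → [27,36); WM=26
i=16 t=30 v=1: → [27,36); WM=27; [18,27) fires=7
i=17 t=30 v=2: → [27,36); WM=27
i=18 t=29 v=4: → [27,36); WM=27
i=19 t=32 v=6: → [27,36); WM=29
i=20 t=33 v=5: → [27,36); WM=30
i=21 t=35 v=9: → [27,36); WM=32
i=22 t=33 v=6: → [27,36); WM=32

11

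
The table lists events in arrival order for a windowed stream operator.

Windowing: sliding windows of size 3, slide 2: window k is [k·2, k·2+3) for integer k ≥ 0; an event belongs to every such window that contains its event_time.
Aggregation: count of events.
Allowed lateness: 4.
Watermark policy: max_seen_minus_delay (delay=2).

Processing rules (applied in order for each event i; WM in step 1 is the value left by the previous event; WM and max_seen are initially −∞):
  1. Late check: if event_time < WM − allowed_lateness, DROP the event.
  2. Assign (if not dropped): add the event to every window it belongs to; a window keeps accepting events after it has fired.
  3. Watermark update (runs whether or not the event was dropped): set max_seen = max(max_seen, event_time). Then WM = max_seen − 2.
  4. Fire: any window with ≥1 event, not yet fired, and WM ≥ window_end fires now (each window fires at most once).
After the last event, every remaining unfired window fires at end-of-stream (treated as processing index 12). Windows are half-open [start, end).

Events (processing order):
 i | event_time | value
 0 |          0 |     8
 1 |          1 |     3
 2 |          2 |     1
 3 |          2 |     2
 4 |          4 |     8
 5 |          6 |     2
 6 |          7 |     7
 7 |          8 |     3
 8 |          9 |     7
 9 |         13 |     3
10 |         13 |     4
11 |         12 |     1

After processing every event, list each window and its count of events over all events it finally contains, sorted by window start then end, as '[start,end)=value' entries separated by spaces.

[0,3)=4 [2,5)=3 [4,7)=2 [6,9)=3 [8,11)=2 [10,13)=1 [12,15)=3

i=0 t=0 v=8: → [0,3); WM=-2
i=1 t=1 v=3: → [0,3); WM=-1
i=2 t=2 v=1: → [2,5),[0,3); WM=0
i=3 t=2 v=2: → [2,5),[0,3); WM=0
i=4 t=4 v=8: → [4,7),[2,5); WM=2
i=5 t=6 v=2: → [6,9),[4,7); WM=4; [0,3) fires=4
i=6 t=7 v=7: → [6,9); WM=5; [2,5) fires=3
i=7 t=8 v=3: → [8,11),[6,9); WM=6
i=8 t=9 v=7: → [8,11); WM=7; [4,7) fires=2
i=9 t=13 v=3: → [12,15); WM=11; [6,9) fires=3 [8,11) fires=2
i=10 t=13 v=4: → [12,15); WM=11
i=11 t=12 v=1: → [12,15),[10,13); WM=11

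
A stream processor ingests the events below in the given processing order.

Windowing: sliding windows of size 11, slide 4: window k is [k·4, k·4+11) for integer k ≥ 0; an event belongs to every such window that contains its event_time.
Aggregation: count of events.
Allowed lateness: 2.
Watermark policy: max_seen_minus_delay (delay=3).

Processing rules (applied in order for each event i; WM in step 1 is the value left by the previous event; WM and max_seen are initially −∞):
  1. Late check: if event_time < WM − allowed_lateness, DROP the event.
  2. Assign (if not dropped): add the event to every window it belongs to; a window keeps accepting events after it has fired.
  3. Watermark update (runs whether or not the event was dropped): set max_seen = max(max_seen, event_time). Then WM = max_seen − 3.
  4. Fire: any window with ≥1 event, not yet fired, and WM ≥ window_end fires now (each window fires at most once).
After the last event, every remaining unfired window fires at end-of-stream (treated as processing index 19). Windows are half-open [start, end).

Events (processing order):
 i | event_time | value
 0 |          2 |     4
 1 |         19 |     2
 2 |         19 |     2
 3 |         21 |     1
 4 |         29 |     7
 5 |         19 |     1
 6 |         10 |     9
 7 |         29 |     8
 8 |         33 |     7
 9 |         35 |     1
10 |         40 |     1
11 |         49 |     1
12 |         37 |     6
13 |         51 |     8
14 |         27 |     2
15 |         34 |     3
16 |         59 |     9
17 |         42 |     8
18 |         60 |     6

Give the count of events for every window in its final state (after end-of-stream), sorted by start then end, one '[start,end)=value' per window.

[0,11)=1 [12,23)=3 [16,27)=3 [20,31)=3 [24,35)=3 [28,39)=4 [32,43)=3 [36,47)=1 [40,51)=2 [44,55)=2 [48,59)=2 [52,63)=2 [56,67)=2 [60,71)=1

i=0 t=2 v=4: → [0,11); WM=-1
i=1 t=19 v=2: → [16,27),[12,23); WM=16; [0,11) fires=1
i=2 t=19 v=2: → [16,27),[12,23); WM=16
i=3 t=21 v=1: → [20,31),[16,27),[12,23); WM=18
i=4 t=29 v=7: → [28,39),[24,35),[20,31); WM=26; [12,23) fires=3
i=5 t=19 v=1: DROP (t<26-2); WM=26
i=6 t=10 v=9: DROP (t<26-2); WM=26
i=7 t=29 v=8: → [28,39),[24,35),[20,31); WM=26
i=8 t=33 v=7: → [32,43),[28,39),[24,35); WM=30; [16,27) fires=3
i=9 t=35 v=1: → [32,43),[28,39); WM=32; [20,31) fires=3
i=10 t=40 v=1: → [40,51),[36,47),[32,43); WM=37; [24,35) fires=3
i=11 t=49 v=1: → [48,59),[44,55),[40,51); WM=46; [28,39) fires=4 [32,43) fires=3
i=12 t=37 v=6: DROP (t<46-2); WM=46
i=13 t=51 v=8: → [48,59),[44,55); WM=48; [36,47) fires=1
i=14 t=27 v=2: DROP (t<48-2); WM=48
i=15 t=34 v=3: DROP (t<48-2); WM=48
i=16 t=59 v=9: → [56,67),[52,63); WM=56; [40,51) fires=2 [44,55) fires=2
i=17 t=42 v=8: DROP (t<56-2); WM=56
i=18 t=60 v=6: → [60,71),[56,67),[52,63); WM=57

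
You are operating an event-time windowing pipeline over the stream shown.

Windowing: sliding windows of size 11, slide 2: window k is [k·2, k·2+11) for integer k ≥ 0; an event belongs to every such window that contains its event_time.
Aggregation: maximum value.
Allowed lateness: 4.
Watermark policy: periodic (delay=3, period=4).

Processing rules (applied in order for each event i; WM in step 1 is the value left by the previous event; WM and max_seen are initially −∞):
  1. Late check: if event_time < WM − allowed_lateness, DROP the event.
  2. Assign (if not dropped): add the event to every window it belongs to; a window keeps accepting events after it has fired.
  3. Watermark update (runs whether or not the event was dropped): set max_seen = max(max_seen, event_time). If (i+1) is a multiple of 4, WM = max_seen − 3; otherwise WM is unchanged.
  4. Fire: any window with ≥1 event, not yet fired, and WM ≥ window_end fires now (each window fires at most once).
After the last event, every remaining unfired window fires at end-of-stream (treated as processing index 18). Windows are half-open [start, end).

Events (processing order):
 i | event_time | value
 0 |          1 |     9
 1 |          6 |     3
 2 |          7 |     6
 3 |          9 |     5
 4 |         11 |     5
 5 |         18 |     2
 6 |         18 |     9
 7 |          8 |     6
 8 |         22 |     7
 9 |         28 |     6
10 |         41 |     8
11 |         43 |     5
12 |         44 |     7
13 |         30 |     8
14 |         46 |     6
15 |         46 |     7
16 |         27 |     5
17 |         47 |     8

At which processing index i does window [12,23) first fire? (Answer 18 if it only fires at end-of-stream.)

i=0 t=1 v=9: → [0,11); WM=−∞
i=1 t=6 v=3: → [6,17),[4,15),[2,13),[0,11); WM=−∞
i=2 t=7 v=6: → [6,17),[4,15),[2,13),[0,11); WM=−∞
i=3 t=9 v=5: → [8,19),[6,17),[4,15),[2,13),[0,11); WM=6
i=4 t=11 v=5: → [10,21),[8,19),[6,17),[4,15),[2,13); WM=6
i=5 t=18 v=2: → [18,29),[16,27),[14,25),[12,23),[10,21),[8,19); WM=6
i=6 t=18 v=9: → [18,29),[16,27),[14,25),[12,23),[10,21),[8,19); WM=6
i=7 t=8 v=6: → [8,19),[6,17),[4,15),[2,13),[0,11); WM=15; [0,11) fires=9 [2,13) fires=6 [4,15) fires=6
i=8 t=22 v=7: → [22,33),[20,31),[18,29),[16,27),[14,25),[12,23); WM=15
i=9 t=28 v=6: → [28,39),[26,37),[24,35),[22,33),[20,31),[18,29); WM=15
i=10 t=41 v=8: → [40,51),[38,49),[36,47),[34,45),[32,43); WM=15
i=11 t=43 v=5: → [42,53),[40,51),[38,49),[36,47),[34,45); WM=40; [6,17) fires=6 [8,19) fires=9 [10,21) fires=9 [12,23) fires=9 [14,25) fires=9 [16,27) fires=9 [18,29) fires=9 [20,31) fires=7 [22,33) fires=7 [24,35) fires=6 [26,37) fires=6 [28,39) fires=6
i=12 t=44 v=7: → [44,55),[42,53),[40,51),[38,49),[36,47),[34,45); WM=40
i=13 t=30 v=8: DROP (t<40-4); WM=40
i=14 t=46 v=6: → [46,57),[44,55),[42,53),[40,51),[38,49),[36,47); WM=40
i=15 t=46 v=7: → [46,57),[44,55),[42,53),[40,51),[38,49),[36,47); WM=43; [32,43) fires=8
i=16 t=27 v=5: DROP (t<43-4); WM=43
i=17 t=47 v=8: → [46,57),[44,55),[42,53),[40,51),[38,49); WM=43

11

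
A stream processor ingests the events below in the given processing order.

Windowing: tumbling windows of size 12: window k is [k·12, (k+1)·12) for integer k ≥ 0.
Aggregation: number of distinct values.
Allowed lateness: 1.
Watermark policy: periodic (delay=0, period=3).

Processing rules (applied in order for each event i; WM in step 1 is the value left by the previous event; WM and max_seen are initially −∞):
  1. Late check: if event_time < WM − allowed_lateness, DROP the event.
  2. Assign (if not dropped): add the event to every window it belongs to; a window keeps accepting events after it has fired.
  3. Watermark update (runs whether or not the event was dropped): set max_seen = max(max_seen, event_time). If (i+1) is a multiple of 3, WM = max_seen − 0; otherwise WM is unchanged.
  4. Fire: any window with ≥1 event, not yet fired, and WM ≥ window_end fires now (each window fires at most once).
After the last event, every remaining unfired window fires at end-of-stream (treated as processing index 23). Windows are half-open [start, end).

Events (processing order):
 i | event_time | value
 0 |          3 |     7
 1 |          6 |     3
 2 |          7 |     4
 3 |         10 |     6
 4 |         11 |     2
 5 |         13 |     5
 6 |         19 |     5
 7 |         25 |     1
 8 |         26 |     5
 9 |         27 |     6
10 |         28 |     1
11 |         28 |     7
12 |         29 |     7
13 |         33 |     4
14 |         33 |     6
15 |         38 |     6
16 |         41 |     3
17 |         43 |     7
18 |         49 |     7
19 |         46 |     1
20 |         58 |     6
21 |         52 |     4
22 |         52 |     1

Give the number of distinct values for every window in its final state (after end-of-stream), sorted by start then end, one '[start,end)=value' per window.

i=0 t=3 v=7: → [0,12); WM=−∞
i=1 t=6 v=3: → [0,12); WM=−∞
i=2 t=7 v=4: → [0,12); WM=7
i=3 t=10 v=6: → [0,12); WM=7
i=4 t=11 v=2: → [0,12); WM=7
i=5 t=13 v=5: → [12,24); WM=13; [0,12) fires=5
i=6 t=19 v=5: → [12,24); WM=13
i=7 t=25 v=1: → [24,36); WM=13
i=8 t=26 v=5: → [24,36); WM=26; [12,24) fires=1
i=9 t=27 v=6: → [24,36); WM=26
i=10 t=28 v=1: → [24,36); WM=26
i=11 t=28 v=7: → [24,36); WM=28
i=12 t=29 v=7: → [24,36); WM=28
i=13 t=33 v=4: → [24,36); WM=28
i=14 t=33 v=6: → [24,36); WM=33
i=15 t=38 v=6: → [36,48); WM=33
i=16 t=41 v=3: → [36,48); WM=33
i=17 t=43 v=7: → [36,48); WM=43; [24,36) fires=5
i=18 t=49 v=7: → [48,60); WM=43
i=19 t=46 v=1: → [36,48); WM=43
i=20 t=58 v=6: → [48,60); WM=58; [36,48) fires=4
i=21 t=52 v=4: DROP (t<58-1); WM=58
i=22 t=52 v=1: DROP (t<58-1); WM=58

[0,12)=5 [12,24)=1 [24,36)=5 [36,48)=4 [48,60)=2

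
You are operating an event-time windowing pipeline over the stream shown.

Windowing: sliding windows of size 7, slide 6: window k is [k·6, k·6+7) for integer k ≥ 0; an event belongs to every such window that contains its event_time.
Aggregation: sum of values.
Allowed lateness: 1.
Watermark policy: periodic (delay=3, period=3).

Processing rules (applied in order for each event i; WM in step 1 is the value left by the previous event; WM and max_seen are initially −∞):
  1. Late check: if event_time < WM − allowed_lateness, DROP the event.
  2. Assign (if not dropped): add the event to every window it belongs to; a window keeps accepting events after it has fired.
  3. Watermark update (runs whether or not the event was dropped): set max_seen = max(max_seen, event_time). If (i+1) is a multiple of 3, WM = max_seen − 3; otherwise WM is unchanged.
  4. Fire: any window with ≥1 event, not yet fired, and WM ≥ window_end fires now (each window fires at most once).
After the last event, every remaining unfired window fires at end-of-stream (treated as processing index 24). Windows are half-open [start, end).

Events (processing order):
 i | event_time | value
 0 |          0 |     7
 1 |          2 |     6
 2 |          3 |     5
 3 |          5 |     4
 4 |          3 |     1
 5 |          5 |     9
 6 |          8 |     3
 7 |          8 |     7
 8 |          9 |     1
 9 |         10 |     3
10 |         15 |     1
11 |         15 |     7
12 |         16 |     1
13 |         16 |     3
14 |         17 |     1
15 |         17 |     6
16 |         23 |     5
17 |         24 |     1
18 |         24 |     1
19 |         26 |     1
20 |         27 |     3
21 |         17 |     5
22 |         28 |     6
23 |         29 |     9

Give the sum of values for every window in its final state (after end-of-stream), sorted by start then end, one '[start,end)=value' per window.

i=0 t=0 v=7: → [0,7); WM=−∞
i=1 t=2 v=6: → [0,7); WM=−∞
i=2 t=3 v=5: → [0,7); WM=0
i=3 t=5 v=4: → [0,7); WM=0
i=4 t=3 v=1: → [0,7); WM=0
i=5 t=5 v=9: → [0,7); WM=2
i=6 t=8 v=3: → [6,13); WM=2
i=7 t=8 v=7: → [6,13); WM=2
i=8 t=9 v=1: → [6,13); WM=6
i=9 t=10 v=3: → [6,13); WM=6
i=10 t=15 v=1: → [12,19); WM=6
i=11 t=15 v=7: → [12,19); WM=12; [0,7) fires=32
i=12 t=16 v=1: → [12,19); WM=12
i=13 t=16 v=3: → [12,19); WM=12
i=14 t=17 v=1: → [12,19); WM=14; [6,13) fires=14
i=15 t=17 v=6: → [12,19); WM=14
i=16 t=23 v=5: → [18,25); WM=14
i=17 t=24 v=1: → [24,31),[18,25); WM=21; [12,19) fires=19
i=18 t=24 v=1: → [24,31),[18,25); WM=21
i=19 t=26 v=1: → [24,31); WM=21
i=20 t=27 v=3: → [24,31); WM=24
i=21 t=17 v=5: DROP (t<24-1); WM=24
i=22 t=28 v=6: → [24,31); WM=24
i=23 t=29 v=9: → [24,31); WM=26; [18,25) fires=7

[0,7)=32 [6,13)=14 [12,19)=19 [18,25)=7 [24,31)=21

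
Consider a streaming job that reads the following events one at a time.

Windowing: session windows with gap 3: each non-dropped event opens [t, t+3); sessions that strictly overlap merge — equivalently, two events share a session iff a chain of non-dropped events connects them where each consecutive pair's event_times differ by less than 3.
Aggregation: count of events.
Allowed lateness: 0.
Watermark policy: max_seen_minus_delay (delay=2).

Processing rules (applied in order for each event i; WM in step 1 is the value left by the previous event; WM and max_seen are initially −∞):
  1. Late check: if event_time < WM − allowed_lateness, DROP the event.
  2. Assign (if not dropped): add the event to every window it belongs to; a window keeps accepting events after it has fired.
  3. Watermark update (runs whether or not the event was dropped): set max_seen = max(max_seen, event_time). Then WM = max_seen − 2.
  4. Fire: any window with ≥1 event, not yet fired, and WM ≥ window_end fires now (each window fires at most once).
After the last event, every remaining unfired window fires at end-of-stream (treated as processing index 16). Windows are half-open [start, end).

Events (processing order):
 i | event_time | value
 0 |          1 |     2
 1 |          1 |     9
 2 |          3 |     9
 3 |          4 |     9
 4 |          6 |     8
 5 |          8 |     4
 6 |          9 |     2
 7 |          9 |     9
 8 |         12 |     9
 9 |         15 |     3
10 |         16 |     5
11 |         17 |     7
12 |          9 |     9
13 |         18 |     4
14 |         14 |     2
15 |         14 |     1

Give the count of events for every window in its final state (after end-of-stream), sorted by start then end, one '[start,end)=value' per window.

i=0 t=1 v=2: → [1,4); WM=-1
i=1 t=1 v=9: → [1,4); WM=-1
i=2 t=3 v=9: → [1,6); WM=1
i=3 t=4 v=9: → [1,7); WM=2
i=4 t=6 v=8: → [1,9); WM=4
i=5 t=8 v=4: → [1,11); WM=6
i=6 t=9 v=2: → [1,12); WM=7
i=7 t=9 v=9: → [1,12); WM=7
i=8 t=12 v=9: → [12,15); WM=10
i=9 t=15 v=3: → [15,18); WM=13
i=10 t=16 v=5: → [15,19); WM=14
i=11 t=17 v=7: → [15,20); WM=15
i=12 t=9 v=9: DROP (t<15-0); WM=15
i=13 t=18 v=4: → [15,21); WM=16
i=14 t=14 v=2: DROP (t<16-0); WM=16
i=15 t=14 v=1: DROP (t<16-0); WM=16

[1,12)=8 [12,15)=1 [15,21)=4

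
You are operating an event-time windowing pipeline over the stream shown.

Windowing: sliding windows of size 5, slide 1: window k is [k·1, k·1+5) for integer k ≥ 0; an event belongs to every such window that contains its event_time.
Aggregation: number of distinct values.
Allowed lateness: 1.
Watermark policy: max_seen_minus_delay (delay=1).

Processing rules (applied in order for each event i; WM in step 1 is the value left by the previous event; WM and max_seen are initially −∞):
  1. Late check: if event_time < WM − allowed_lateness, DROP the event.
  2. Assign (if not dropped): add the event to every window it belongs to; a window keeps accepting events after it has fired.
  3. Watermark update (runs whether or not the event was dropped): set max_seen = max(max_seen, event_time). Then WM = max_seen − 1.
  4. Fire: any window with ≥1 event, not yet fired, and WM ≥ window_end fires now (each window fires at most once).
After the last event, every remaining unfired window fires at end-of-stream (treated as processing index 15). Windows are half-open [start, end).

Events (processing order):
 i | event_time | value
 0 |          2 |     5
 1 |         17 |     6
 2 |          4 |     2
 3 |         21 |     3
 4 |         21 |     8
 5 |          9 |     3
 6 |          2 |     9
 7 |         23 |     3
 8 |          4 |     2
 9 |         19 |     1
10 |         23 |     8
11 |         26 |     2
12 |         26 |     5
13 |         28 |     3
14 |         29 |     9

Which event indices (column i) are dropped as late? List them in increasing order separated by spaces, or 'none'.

i=0 t=2 v=5: → [2,7),[1,6),[0,5); WM=1
i=1 t=17 v=6: → [17,22),[16,21),[15,20),[14,19),[13,18); WM=16; [0,5) fires=1 [1,6) fires=1 [2,7) fires=1
i=2 t=4 v=2: DROP (t<16-1); WM=16
i=3 t=21 v=3: → [21,26),[20,25),[19,24),[18,23),[17,22); WM=20; [13,18) fires=1 [14,19) fires=1 [15,20) fires=1
i=4 t=21 v=8: → [21,26),[20,25),[19,24),[18,23),[17,22); WM=20
i=5 t=9 v=3: DROP (t<20-1); WM=20
i=6 t=2 v=9: DROP (t<20-1); WM=20
i=7 t=23 v=3: → [23,28),[22,27),[21,26),[20,25),[19,24); WM=22; [16,21) fires=1 [17,22) fires=3
i=8 t=4 v=2: DROP (t<22-1); WM=22
i=9 t=19 v=1: DROP (t<22-1); WM=22
i=10 t=23 v=8: → [23,28),[22,27),[21,26),[20,25),[19,24); WM=22
i=11 t=26 v=2: → [26,31),[25,30),[24,29),[23,28),[22,27); WM=25; [18,23) fires=2 [19,24) fires=2 [20,25) fires=2
i=12 t=26 v=5: → [26,31),[25,30),[24,29),[23,28),[22,27); WM=25
i=13 t=28 v=3: → [28,33),[27,32),[26,31),[25,30),[24,29); WM=27; [21,26) fires=2 [22,27) fires=4
i=14 t=29 v=9: → [29,34),[28,33),[27,32),[26,31),[25,30); WM=28; [23,28) fires=4

2 5 6 8 9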